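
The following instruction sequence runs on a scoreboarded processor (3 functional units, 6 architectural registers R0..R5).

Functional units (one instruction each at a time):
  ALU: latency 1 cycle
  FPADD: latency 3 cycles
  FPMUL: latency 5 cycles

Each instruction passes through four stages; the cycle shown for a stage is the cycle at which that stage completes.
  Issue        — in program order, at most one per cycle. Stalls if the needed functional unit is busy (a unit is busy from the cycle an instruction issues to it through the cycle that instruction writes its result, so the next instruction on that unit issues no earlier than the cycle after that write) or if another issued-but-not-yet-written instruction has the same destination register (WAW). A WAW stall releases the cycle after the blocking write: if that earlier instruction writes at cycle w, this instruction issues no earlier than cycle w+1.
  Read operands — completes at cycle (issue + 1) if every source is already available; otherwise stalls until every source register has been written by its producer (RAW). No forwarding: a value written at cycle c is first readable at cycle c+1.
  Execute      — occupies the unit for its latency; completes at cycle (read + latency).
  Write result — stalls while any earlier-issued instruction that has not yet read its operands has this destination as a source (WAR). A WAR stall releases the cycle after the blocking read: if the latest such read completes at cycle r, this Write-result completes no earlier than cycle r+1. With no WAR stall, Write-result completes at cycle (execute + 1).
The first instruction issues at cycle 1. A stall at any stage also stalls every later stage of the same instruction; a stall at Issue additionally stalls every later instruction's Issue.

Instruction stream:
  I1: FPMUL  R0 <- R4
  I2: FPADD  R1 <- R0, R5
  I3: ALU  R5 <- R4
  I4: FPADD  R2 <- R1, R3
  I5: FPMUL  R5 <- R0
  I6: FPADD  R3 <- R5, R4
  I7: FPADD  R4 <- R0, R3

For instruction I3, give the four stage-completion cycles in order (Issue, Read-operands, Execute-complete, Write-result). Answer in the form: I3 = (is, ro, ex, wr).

I3 = (3, 4, 5, 10)

c1: I1→FPMUL
c2: I1 RO | I2→FPADD
c3: I3→ALU
c4: I3 RO
c5: I3 EX
c7: I1 EX
c8: I1 WR R0
c9: I2 RO
c10: I3 WR R5
c12: I2 EX
c13: I2 WR R1
c14: I4→FPADD
c15: I4 RO | I5→FPMUL
c16: I5 RO
c18: I4 EX
c19: I4 WR R2
c20: I6→FPADD
c21: I5 EX
c22: I5 WR R5
c23: I6 RO
c26: I6 EX
c27: I6 WR R3
c28: I7→FPADD
c29: I7 RO
c32: I7 EX
c33: I7 WR R4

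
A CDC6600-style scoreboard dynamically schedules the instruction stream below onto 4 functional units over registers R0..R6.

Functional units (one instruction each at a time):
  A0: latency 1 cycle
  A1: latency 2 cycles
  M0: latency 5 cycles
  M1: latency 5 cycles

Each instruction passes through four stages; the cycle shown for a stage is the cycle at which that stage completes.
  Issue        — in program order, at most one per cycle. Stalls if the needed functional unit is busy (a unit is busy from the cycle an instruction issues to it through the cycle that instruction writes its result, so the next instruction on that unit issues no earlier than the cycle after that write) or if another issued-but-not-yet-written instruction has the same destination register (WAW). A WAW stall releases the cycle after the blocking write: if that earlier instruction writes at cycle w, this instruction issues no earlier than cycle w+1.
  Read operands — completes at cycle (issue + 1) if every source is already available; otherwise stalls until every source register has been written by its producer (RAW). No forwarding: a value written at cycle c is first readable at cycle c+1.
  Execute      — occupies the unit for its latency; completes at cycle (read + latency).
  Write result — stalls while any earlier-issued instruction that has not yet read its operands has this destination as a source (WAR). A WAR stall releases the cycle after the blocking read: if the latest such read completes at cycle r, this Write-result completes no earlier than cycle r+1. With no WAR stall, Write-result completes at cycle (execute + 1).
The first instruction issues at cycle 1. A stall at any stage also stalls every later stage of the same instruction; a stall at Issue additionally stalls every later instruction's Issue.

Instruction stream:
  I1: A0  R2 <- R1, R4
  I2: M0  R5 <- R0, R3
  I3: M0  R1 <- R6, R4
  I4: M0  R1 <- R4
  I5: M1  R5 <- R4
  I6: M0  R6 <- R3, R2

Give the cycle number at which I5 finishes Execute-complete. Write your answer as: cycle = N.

cycle = 25

t=1  I1→A0
t=2  I1 RO · I2→M0
t=3  I1 EX · I2 RO
t=4  I1 WR R2
t=8  I2 EX
t=9  I2 WR R5
t=10  I3→M0
t=11  I3 RO
t=16  I3 EX
t=17  I3 WR R1
t=18  I4→M0
t=19  I4 RO · I5→M1
t=20  I5 RO
t=24  I4 EX
t=25  I4 WR R1 · I5 EX
t=26  I5 WR R5 · I6→M0
t=27  I6 RO
t=32  I6 EX
t=33  I6 WR R6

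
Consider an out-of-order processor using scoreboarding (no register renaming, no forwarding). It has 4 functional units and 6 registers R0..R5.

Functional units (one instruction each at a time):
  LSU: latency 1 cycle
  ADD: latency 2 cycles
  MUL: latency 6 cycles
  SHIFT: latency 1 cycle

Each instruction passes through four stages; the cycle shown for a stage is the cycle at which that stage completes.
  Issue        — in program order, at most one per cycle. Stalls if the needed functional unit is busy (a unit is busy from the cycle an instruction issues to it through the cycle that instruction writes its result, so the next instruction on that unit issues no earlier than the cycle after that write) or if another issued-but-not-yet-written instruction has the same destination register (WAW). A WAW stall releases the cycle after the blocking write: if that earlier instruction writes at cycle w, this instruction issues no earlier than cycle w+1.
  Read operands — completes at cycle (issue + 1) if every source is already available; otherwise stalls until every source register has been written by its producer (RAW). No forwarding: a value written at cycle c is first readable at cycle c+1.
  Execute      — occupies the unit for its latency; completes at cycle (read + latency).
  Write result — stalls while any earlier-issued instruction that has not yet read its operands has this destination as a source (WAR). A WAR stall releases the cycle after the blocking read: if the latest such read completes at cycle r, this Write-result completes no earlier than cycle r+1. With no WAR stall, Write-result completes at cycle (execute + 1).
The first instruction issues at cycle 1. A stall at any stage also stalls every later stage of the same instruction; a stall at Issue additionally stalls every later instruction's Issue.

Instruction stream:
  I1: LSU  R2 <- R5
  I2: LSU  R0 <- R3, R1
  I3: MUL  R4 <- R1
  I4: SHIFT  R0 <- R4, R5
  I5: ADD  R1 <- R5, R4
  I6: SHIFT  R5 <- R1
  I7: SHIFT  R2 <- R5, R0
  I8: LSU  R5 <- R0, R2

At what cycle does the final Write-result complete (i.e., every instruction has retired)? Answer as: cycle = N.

I1: IS=1 RO=2 EX=3 WR=4
I2: IS=5 RO=6 EX=7 WR=8  [struct: LSU busy until I1 writes@4]
I3: IS=6 RO=7 EX=13 WR=14
I4: IS=9 RO=15 EX=16 WR=17  [WAW R0: wait I2 write@8; RAW R4: wait I3 write@14]
I5: IS=10 RO=15 EX=17 WR=18  [RAW R4: wait I3 write@14]
I6: IS=18 RO=19 EX=20 WR=21  [struct: SHIFT busy until I4 writes@17]
I7: IS=22 RO=23 EX=24 WR=25  [struct: SHIFT busy until I6 writes@21]
I8: IS=23 RO=26 EX=27 WR=28  [RAW R2: wait I7 write@25]

cycle = 28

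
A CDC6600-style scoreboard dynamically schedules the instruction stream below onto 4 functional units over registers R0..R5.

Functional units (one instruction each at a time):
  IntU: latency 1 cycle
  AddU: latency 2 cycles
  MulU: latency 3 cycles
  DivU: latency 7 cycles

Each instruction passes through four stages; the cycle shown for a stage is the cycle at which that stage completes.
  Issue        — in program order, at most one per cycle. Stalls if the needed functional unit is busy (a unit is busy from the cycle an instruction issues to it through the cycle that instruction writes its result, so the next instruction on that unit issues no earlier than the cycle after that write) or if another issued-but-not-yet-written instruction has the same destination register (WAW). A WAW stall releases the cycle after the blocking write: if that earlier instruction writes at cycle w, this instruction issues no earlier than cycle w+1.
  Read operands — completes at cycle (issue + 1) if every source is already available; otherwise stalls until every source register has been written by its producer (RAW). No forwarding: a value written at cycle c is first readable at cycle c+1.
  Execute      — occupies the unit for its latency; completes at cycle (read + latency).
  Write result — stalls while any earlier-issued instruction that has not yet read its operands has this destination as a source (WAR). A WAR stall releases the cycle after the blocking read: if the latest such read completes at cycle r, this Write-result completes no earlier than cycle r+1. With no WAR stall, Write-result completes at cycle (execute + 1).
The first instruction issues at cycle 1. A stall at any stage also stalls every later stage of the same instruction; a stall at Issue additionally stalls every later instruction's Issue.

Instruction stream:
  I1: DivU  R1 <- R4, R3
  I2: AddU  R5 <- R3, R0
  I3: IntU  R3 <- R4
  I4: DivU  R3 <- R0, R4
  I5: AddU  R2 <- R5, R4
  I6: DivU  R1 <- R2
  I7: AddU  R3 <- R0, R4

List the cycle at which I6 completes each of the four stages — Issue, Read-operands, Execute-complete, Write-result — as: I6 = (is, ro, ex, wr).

I6 = (21, 22, 29, 30)

t=1  I1 issues→DivU
t=2  I1 reads, I2 issues→AddU
t=3  I2 reads, I3 issues→IntU
t=4  I3 reads
t=5  I2 exec-done, I3 exec-done
t=6  I2 writes R5, I3 writes R3
t=9  I1 exec-done
t=10  I1 writes R1
t=11  I4 issues→DivU
t=12  I4 reads, I5 issues→AddU
t=13  I5 reads
t=15  I5 exec-done
t=16  I5 writes R2
t=19  I4 exec-done
t=20  I4 writes R3
t=21  I6 issues→DivU
t=22  I6 reads, I7 issues→AddU
t=23  I7 reads
t=25  I7 exec-done
t=26  I7 writes R3
t=29  I6 exec-done
t=30  I6 writes R1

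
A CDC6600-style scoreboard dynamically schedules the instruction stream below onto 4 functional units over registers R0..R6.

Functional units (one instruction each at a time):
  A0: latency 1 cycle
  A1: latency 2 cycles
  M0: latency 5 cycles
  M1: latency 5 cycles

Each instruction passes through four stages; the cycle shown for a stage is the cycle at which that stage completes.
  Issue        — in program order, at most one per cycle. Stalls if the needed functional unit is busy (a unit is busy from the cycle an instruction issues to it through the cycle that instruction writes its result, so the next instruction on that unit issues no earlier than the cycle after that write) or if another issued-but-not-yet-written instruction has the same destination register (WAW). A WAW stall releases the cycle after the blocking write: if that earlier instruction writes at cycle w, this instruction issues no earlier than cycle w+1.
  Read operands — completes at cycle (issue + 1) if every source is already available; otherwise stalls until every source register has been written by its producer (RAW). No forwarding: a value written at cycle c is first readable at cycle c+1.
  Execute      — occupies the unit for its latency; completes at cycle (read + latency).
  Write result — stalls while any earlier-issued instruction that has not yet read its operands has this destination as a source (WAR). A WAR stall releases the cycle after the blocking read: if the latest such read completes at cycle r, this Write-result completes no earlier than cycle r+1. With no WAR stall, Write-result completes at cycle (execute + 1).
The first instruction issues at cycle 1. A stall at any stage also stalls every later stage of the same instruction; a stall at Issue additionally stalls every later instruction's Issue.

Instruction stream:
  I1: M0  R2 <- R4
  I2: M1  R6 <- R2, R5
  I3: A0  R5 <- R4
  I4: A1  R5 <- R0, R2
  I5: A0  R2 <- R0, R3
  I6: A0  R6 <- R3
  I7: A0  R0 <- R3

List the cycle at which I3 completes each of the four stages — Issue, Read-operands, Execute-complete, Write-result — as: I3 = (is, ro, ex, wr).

I3 = (3, 4, 5, 10)

[1] I1 issues→M0
[2] I1 reads; I2 issues→M1
[3] I3 issues→A0
[4] I3 reads
[5] I3 exec-done
[7] I1 exec-done
[8] I1 writes R2
[9] I2 reads
[10] I3 writes R5
[11] I4 issues→A1
[12] I4 reads; I5 issues→A0
[13] I5 reads
[14] I2 exec-done; I4 exec-done; I5 exec-done
[15] I2 writes R6; I4 writes R5; I5 writes R2
[16] I6 issues→A0
[17] I6 reads
[18] I6 exec-done
[19] I6 writes R6
[20] I7 issues→A0
[21] I7 reads
[22] I7 exec-done
[23] I7 writes R0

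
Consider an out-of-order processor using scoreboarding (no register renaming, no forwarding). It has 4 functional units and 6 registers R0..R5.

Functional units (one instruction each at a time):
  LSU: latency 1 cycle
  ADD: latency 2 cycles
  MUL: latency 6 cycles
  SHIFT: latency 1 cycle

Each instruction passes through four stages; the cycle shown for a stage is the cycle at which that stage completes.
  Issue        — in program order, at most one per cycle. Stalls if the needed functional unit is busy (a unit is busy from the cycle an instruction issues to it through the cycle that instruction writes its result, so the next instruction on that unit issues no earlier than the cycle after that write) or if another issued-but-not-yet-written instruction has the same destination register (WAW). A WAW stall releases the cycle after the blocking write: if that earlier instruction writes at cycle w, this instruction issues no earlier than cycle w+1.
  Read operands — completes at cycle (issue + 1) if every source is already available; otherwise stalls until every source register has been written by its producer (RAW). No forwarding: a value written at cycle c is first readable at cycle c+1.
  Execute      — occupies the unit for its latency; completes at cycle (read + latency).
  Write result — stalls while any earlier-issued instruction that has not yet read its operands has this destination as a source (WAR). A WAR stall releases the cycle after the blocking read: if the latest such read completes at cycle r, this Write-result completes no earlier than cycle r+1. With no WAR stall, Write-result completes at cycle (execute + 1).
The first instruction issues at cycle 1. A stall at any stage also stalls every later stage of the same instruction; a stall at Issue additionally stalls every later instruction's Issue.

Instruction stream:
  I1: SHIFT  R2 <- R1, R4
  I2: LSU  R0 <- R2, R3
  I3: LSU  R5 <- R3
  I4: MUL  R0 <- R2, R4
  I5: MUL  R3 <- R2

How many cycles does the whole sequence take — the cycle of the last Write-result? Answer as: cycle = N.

1) issue 1, read 2, done 3, write 4
2) issue 2, read 5, done 6, write 7  <RAW R2: wait I1 write@4>
3) issue 8, read 9, done 10, write 11  <struct: LSU busy until I2 writes@7>
4) issue 9, read 10, done 16, write 17
5) issue 18, read 19, done 25, write 26  <struct: MUL busy until I4 writes@17>

cycle = 26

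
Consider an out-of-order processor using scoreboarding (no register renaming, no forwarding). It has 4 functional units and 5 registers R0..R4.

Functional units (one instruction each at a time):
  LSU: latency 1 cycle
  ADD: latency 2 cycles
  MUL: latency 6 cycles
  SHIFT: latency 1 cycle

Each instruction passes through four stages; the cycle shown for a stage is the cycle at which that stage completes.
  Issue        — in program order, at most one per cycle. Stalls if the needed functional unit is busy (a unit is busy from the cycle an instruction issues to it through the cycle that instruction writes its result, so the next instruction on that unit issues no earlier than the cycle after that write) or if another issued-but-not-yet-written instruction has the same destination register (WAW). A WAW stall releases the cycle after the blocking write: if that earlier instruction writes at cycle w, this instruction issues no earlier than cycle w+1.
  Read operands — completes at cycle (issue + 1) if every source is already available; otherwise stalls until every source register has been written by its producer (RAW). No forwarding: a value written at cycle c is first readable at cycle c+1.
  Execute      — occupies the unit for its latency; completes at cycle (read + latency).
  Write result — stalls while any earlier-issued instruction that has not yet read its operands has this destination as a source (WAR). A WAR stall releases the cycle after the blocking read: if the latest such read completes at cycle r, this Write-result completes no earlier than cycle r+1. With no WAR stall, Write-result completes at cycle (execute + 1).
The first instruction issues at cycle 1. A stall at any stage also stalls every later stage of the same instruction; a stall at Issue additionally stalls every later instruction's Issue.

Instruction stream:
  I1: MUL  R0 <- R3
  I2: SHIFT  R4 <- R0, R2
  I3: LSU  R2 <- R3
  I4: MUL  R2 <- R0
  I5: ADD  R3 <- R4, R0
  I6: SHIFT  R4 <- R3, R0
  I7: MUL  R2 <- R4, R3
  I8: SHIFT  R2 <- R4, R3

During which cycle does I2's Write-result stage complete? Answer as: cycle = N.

cycle = 12

[1] I1 dispatched to MUL
[2] I1 operands ready | I2 dispatched to SHIFT
[3] I3 dispatched to LSU
[4] I3 operands ready
[5] I3 complete
[8] I1 complete
[9] R0←I1
[10] I2 operands ready
[11] I2 complete | R2←I3
[12] R4←I2 | I4 dispatched to MUL
[13] I4 operands ready | I5 dispatched to ADD
[14] I5 operands ready | I6 dispatched to SHIFT
[16] I5 complete
[17] R3←I5
[18] I6 operands ready
[19] I4 complete | I6 complete
[20] R2←I4 | R4←I6
[21] I7 dispatched to MUL
[22] I7 operands ready
[28] I7 complete
[29] R2←I7
[30] I8 dispatched to SHIFT
[31] I8 operands ready
[32] I8 complete
[33] R2←I8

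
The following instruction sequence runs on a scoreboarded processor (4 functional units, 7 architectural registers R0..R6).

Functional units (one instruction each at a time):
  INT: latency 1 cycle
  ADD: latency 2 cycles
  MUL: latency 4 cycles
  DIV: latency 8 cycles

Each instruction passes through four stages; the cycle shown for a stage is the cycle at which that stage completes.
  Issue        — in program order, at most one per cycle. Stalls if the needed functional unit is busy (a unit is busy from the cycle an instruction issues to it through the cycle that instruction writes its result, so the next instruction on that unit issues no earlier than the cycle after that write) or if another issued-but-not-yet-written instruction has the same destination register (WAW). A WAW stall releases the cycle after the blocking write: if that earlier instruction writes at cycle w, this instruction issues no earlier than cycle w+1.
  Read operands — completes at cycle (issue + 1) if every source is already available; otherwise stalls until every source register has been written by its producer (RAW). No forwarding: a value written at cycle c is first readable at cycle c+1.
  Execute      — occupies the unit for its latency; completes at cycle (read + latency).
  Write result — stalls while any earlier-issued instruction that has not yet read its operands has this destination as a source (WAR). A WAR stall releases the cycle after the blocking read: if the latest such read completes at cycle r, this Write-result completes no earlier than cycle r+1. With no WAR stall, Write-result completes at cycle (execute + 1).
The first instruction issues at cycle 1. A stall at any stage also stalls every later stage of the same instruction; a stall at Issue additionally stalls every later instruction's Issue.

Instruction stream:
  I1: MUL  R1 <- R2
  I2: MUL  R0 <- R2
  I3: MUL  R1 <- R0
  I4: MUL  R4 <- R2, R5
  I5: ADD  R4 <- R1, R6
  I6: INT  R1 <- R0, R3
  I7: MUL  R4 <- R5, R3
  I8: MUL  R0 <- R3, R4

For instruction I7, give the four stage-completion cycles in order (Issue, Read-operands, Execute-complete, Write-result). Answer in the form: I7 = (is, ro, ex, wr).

1) issue 1, read 2, done 6, write 7
2) issue 8, read 9, done 13, write 14  <struct: MUL busy until I1 writes@7>
3) issue 15, read 16, done 20, write 21  <struct: MUL busy until I2 writes@14>
4) issue 22, read 23, done 27, write 28  <struct: MUL busy until I3 writes@21>
5) issue 29, read 30, done 32, write 33  <WAW R4: wait I4 write@28>
6) issue 30, read 31, done 32, write 33
7) issue 34, read 35, done 39, write 40  <WAW R4: wait I5 write@33>
8) issue 41, read 42, done 46, write 47  <struct: MUL busy until I7 writes@40>

I7 = (34, 35, 39, 40)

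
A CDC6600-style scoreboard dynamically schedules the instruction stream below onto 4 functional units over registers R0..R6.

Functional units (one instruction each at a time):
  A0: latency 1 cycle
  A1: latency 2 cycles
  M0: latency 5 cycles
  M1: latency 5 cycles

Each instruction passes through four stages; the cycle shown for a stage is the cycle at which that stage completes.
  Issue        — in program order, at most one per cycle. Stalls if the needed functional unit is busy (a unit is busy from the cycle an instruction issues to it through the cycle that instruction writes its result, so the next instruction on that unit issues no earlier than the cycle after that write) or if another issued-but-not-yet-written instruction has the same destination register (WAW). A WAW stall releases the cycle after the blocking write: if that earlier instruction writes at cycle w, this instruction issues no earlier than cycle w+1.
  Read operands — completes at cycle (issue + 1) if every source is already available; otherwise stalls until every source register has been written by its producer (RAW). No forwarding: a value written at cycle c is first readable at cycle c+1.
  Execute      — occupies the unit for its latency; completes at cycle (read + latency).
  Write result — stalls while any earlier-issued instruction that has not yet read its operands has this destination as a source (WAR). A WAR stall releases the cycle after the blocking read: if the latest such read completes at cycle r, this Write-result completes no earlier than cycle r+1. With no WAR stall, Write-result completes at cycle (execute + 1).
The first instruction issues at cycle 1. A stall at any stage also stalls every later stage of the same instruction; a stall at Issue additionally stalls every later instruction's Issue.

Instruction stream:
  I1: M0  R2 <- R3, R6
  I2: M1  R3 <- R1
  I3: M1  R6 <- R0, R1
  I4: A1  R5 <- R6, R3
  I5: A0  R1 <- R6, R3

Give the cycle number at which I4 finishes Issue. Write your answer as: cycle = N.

cycle = 11

I1 -> (1, 2, 7, 8)
I2 -> (2, 3, 8, 9)
I3 -> (10, 11, 16, 17)  // struct: M1 busy until I2 writes@9
I4 -> (11, 18, 20, 21)  // RAW R6: wait I3 write@17
I5 -> (12, 18, 19, 20)  // RAW R6: wait I3 write@17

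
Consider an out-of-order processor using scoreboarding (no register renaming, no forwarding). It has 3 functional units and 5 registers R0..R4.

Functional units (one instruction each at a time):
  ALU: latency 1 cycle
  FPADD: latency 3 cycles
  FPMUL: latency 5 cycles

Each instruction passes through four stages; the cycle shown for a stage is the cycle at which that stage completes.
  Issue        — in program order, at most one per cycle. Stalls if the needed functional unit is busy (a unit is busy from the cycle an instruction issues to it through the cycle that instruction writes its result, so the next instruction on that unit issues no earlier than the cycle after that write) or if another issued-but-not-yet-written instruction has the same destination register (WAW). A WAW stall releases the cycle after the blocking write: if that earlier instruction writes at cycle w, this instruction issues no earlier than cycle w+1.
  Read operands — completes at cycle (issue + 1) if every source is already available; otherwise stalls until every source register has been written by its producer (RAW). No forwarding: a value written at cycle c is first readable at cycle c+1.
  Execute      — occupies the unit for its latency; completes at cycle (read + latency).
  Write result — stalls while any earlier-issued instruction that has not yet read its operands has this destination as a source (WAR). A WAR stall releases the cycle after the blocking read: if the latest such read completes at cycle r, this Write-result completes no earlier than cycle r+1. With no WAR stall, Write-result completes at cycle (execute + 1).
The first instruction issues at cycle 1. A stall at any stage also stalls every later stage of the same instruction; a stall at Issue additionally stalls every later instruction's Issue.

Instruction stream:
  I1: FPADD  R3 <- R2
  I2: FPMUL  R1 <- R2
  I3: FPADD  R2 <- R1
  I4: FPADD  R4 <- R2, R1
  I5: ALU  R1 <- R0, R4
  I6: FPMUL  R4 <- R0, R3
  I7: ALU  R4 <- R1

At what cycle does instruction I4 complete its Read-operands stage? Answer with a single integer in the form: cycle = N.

I1 -> (1, 2, 5, 6)
I2 -> (2, 3, 8, 9)
I3 -> (7, 10, 13, 14)  // struct: FPADD busy until I1 writes@6, RAW R1: wait I2 write@9
I4 -> (15, 16, 19, 20)  // struct: FPADD busy until I3 writes@14
I5 -> (16, 21, 22, 23)  // RAW R4: wait I4 write@20
I6 -> (21, 22, 27, 28)  // WAW R4: wait I4 write@20
I7 -> (29, 30, 31, 32)  // WAW R4: wait I6 write@28

cycle = 16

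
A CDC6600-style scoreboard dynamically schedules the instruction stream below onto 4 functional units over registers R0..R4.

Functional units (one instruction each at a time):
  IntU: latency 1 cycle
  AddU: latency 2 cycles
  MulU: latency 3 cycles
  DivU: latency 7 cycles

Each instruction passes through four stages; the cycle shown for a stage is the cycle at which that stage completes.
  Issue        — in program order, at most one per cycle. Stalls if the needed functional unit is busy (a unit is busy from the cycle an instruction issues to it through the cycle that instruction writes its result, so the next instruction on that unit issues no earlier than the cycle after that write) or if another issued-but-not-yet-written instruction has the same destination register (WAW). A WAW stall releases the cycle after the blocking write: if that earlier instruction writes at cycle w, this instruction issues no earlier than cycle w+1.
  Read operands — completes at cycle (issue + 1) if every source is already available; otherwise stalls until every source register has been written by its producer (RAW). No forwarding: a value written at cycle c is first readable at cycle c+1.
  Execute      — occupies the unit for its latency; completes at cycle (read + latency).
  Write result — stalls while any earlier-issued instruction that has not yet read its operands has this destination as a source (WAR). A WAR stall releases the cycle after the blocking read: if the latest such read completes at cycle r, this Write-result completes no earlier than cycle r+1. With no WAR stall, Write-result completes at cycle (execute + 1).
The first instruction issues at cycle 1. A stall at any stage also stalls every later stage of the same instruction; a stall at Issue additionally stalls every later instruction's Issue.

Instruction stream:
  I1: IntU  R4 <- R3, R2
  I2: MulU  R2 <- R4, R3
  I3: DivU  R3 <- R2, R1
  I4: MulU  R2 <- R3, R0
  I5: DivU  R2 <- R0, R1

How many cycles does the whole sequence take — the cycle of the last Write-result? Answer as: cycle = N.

cycle = 33

I1 -> (1, 2, 3, 4)
I2 -> (2, 5, 8, 9)  // RAW R4: wait I1 write@4
I3 -> (3, 10, 17, 18)  // RAW R2: wait I2 write@9
I4 -> (10, 19, 22, 23)  // struct: MulU busy until I2 writes@9, RAW R3: wait I3 write@18
I5 -> (24, 25, 32, 33)  // WAW R2: wait I4 write@23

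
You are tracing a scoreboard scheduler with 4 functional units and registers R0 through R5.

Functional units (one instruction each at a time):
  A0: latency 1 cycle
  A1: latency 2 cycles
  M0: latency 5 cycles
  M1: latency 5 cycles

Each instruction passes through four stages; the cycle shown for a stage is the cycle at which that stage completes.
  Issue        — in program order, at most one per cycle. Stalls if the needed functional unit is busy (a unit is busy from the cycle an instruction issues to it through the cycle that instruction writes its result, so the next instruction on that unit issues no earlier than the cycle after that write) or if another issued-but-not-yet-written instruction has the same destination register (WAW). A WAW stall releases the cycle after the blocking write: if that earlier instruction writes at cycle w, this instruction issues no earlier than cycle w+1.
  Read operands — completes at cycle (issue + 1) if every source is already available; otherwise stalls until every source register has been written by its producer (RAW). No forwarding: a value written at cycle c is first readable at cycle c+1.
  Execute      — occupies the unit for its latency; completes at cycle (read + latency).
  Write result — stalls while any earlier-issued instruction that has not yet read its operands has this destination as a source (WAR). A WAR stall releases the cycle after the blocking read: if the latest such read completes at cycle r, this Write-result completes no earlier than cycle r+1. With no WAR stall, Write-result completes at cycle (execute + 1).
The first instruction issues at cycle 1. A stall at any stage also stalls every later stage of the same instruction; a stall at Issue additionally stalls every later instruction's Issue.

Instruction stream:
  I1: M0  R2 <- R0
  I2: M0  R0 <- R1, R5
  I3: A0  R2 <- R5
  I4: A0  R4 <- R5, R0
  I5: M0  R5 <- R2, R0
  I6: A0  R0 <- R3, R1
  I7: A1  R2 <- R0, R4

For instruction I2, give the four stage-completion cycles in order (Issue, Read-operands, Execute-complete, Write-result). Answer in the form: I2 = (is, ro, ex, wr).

t=1  I1 dispatched to M0
t=2  I1 operands ready
t=7  I1 complete
t=8  R2←I1
t=9  I2 dispatched to M0
t=10  I2 operands ready; I3 dispatched to A0
t=11  I3 operands ready
t=12  I3 complete
t=13  R2←I3
t=14  I4 dispatched to A0
t=15  I2 complete
t=16  R0←I2
t=17  I4 operands ready; I5 dispatched to M0
t=18  I4 complete; I5 operands ready
t=19  R4←I4
t=20  I6 dispatched to A0
t=21  I6 operands ready; I7 dispatched to A1
t=22  I6 complete
t=23  I5 complete; R0←I6
t=24  R5←I5; I7 operands ready
t=26  I7 complete
t=27  R2←I7

I2 = (9, 10, 15, 16)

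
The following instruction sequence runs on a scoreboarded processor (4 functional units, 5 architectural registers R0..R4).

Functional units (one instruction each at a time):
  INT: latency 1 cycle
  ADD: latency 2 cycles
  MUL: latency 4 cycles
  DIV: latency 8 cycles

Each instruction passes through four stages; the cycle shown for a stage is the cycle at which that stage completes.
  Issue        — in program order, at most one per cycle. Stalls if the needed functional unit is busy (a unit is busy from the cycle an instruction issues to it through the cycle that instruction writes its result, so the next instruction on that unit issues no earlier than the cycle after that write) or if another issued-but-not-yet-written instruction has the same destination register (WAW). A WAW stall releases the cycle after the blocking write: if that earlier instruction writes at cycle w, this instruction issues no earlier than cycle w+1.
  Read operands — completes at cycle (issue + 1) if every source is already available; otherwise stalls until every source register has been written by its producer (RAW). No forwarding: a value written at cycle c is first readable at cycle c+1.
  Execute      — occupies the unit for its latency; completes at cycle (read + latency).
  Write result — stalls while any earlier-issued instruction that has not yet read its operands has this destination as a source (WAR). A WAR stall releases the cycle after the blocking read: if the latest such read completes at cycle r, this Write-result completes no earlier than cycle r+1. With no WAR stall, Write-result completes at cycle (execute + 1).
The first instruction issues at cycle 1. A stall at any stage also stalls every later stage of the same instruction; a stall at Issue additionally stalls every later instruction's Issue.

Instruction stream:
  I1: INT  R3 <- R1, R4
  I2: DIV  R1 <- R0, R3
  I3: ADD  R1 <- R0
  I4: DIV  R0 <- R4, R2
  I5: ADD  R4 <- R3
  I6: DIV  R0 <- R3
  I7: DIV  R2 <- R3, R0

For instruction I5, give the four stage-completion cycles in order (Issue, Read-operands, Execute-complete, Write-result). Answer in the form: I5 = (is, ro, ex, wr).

I5 = (20, 21, 23, 24)

t=1  I1→INT
t=2  I1 RO, I2→DIV
t=3  I1 EX
t=4  I1 WR R3
t=5  I2 RO
t=13  I2 EX
t=14  I2 WR R1
t=15  I3→ADD
t=16  I3 RO, I4→DIV
t=17  I4 RO
t=18  I3 EX
t=19  I3 WR R1
t=20  I5→ADD
t=21  I5 RO
t=23  I5 EX
t=24  I5 WR R4
t=25  I4 EX
t=26  I4 WR R0
t=27  I6→DIV
t=28  I6 RO
t=36  I6 EX
t=37  I6 WR R0
t=38  I7→DIV
t=39  I7 RO
t=47  I7 EX
t=48  I7 WR R2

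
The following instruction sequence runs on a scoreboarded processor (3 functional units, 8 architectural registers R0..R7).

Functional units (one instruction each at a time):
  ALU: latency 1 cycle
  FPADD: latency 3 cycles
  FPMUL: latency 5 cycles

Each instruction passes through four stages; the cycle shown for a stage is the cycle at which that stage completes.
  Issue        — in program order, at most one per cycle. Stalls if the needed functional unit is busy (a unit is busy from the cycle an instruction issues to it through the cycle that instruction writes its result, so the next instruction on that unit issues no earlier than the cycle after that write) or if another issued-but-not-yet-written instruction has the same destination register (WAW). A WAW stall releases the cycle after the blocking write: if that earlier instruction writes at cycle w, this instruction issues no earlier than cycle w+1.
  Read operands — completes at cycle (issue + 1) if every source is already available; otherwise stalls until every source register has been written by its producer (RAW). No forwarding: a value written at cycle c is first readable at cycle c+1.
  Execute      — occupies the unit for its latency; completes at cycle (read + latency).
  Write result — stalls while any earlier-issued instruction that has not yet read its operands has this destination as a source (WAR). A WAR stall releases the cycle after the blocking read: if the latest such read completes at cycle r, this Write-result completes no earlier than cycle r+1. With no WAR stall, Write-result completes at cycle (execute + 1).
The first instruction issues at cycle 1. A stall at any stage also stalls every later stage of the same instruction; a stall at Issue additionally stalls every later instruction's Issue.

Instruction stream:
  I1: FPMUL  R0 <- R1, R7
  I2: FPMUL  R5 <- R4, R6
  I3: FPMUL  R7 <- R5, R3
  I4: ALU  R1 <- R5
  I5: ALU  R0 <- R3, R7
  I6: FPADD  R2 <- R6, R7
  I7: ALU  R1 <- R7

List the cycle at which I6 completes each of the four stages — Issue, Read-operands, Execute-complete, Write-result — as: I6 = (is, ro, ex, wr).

I6 = (23, 25, 28, 29)

cycle 1: issue I1 (FPMUL)
cycle 2: I1 read-ops
cycle 7: I1 finished on FPMUL
cycle 8: I1→R0
cycle 9: issue I2 (FPMUL)
cycle 10: I2 read-ops
cycle 15: I2 finished on FPMUL
cycle 16: I2→R5
cycle 17: issue I3 (FPMUL)
cycle 18: I3 read-ops | issue I4 (ALU)
cycle 19: I4 read-ops
cycle 20: I4 finished on ALU
cycle 21: I4→R1
cycle 22: issue I5 (ALU)
cycle 23: I3 finished on FPMUL | issue I6 (FPADD)
cycle 24: I3→R7
cycle 25: I5 read-ops | I6 read-ops
cycle 26: I5 finished on ALU
cycle 27: I5→R0
cycle 28: I6 finished on FPADD | issue I7 (ALU)
cycle 29: I6→R2 | I7 read-ops
cycle 30: I7 finished on ALU
cycle 31: I7→R1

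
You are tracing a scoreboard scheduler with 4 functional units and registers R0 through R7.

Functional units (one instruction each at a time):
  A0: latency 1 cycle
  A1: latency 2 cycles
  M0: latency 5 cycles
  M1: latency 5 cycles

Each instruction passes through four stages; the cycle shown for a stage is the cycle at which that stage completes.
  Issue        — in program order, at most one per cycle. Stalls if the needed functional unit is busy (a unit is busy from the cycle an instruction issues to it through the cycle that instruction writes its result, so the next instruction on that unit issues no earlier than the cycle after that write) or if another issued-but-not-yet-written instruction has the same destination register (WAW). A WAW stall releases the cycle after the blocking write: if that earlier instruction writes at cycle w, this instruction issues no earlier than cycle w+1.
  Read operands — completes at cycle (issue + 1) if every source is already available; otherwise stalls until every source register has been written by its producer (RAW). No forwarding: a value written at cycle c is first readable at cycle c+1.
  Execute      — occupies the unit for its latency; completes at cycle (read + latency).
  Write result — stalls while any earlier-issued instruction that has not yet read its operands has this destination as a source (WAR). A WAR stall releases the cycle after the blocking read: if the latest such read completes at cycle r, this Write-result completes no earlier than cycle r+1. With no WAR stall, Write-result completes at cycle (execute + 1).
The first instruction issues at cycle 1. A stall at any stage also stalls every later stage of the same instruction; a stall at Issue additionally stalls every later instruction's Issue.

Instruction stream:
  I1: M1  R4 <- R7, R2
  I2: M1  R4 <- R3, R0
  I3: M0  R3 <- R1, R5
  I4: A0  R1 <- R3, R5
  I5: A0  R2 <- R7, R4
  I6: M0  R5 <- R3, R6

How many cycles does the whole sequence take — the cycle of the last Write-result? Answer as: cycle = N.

cycle = 29

t=1  issue I1 (M1)
t=2  I1 read-ops
t=7  I1 finished on M1
t=8  I1→R4
t=9  issue I2 (M1)
t=10  I2 read-ops · issue I3 (M0)
t=11  I3 read-ops · issue I4 (A0)
t=15  I2 finished on M1
t=16  I2→R4 · I3 finished on M0
t=17  I3→R3
t=18  I4 read-ops
t=19  I4 finished on A0
t=20  I4→R1
t=21  issue I5 (A0)
t=22  I5 read-ops · issue I6 (M0)
t=23  I5 finished on A0 · I6 read-ops
t=24  I5→R2
t=28  I6 finished on M0
t=29  I6→R5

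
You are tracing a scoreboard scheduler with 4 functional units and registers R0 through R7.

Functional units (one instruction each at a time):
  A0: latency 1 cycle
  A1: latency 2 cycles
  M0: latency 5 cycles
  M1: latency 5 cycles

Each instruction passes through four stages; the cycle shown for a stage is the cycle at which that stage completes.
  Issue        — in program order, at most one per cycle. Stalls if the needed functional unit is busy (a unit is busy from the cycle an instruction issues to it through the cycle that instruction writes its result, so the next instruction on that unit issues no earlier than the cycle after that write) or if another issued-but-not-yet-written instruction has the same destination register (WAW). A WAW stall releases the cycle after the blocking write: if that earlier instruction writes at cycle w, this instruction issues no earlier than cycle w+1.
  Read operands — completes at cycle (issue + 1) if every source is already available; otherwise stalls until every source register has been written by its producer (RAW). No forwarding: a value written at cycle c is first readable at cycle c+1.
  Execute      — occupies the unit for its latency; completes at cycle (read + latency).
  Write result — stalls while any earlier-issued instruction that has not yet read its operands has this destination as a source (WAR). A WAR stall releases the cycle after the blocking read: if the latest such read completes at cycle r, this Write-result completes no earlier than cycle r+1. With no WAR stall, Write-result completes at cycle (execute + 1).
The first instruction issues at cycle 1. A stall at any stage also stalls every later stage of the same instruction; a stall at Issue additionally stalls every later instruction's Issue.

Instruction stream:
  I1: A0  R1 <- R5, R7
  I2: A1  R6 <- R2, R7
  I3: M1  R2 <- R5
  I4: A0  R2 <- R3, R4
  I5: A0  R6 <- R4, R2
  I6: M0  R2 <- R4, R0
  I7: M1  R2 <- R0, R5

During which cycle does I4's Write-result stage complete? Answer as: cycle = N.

I1  is:1  ro:2  ex:3  wr:4
I2  is:2  ro:3  ex:5  wr:6
I3  is:3  ro:4  ex:9  wr:10
I4  is:11  ro:12  ex:13  wr:14  — WAW R2: wait I3 write@10
I5  is:15  ro:16  ex:17  wr:18  — struct: A0 busy until I4 writes@14
I6  is:16  ro:17  ex:22  wr:23
I7  is:24  ro:25  ex:30  wr:31  — WAW R2: wait I6 write@23

cycle = 14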